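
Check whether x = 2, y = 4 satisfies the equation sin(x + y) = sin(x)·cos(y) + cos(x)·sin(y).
Substituting x = 2, y = 4:

LHS = sin(2 + 4) = sin(6) ≈ -0.2794
RHS = sin(2)·cos(4) + cos(2)·sin(4) = sin(2)·cos(4) + sin(4)·cos(2) ≈ -0.2794

LHS = RHS, so the equation holds at this point.

Answer: Holds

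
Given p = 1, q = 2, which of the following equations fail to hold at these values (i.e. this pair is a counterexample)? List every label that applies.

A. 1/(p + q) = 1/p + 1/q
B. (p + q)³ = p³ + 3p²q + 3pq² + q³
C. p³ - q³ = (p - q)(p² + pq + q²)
A

Evaluating each claim at the given values:
A. LHS = 1/3, RHS = 3/2 → fails here (LHS ≠ RHS)
B. LHS = 27, RHS = 27 → holds here (LHS = RHS)
C. LHS = -7, RHS = -7 → holds here (LHS = RHS)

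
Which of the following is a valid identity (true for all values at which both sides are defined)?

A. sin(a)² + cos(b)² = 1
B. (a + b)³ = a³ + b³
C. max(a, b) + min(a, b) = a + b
A: fails at (1, 2) — LHS = cos(2)² + sin(1)² ≈ 0.8813, RHS = 1.
B: fails at (6, 7) — LHS = 2197, RHS = 559.
C: holds — e.g. at (2, 3), both sides equal 5.

Answer: C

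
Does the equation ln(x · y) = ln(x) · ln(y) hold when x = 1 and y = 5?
Substituting x = 1, y = 5:

LHS = ln(1 · 5) = ln(5) ≈ 1.609
RHS = ln(1) · ln(5) = 0

LHS ≠ RHS, so the equation does not hold at this point.

Answer: Fails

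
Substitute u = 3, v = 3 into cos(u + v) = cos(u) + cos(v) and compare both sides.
LHS = cos(3 + 3) = cos(6) ≈ 0.9602
RHS = cos(3) + cos(3) = 2·cos(3) ≈ -1.98

LHS ≠ RHS (they differ by about 2.94), so the equation does not hold here.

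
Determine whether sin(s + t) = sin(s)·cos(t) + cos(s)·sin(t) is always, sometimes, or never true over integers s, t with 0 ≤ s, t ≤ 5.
Always true

The identity holds for every pair in the range. For instance at (s, t) = (4, 5): both sides equal sin(9) ≈ 0.4121.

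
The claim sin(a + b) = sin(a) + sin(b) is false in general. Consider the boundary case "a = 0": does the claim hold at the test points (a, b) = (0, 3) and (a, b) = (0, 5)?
Yes, holds at both test points

At (0, 3): LHS = sin(3) ≈ 0.1411, RHS = sin(3) ≈ 0.1411 → equal
At (0, 5): LHS = sin(5) ≈ -0.9589, RHS = sin(5) ≈ -0.9589 → equal

So the claim does hold at both of these boundary points, even though it is not an identity.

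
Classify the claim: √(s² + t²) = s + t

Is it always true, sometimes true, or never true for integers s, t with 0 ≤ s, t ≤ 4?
It holds at (s, t) = (0, 0) (both sides equal 0), but fails at (s, t) = (3, 2) (LHS = √(13) ≈ 3.606, RHS = 5).

Answer: Sometimes true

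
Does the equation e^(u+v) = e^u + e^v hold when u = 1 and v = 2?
Substituting u = 1, v = 2:

LHS = e^(1+2) = e^3 ≈ 20.09
RHS = e^1 + e^2 = e + e^2 ≈ 10.11

LHS ≠ RHS, so the equation does not hold at this point.

Answer: Fails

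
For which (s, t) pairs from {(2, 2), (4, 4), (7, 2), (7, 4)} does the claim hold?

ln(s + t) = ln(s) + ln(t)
(2, 2)

Testing each pair:
(2, 2): LHS = ln(4) ≈ 1.386, RHS = 2·ln(2) ≈ 1.386 → holds
(4, 4): LHS = ln(8) ≈ 2.079, RHS = 2·ln(4) ≈ 2.773 → fails
(7, 2): LHS = ln(9) ≈ 2.197, RHS = ln(2) + ln(7) ≈ 2.639 → fails
(7, 4): LHS = ln(11) ≈ 2.398, RHS = ln(4) + ln(7) ≈ 3.332 → fails

1 of 4 pairs satisfies the claim.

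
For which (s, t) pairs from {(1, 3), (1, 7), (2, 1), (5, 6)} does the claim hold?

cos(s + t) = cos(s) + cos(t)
None

Testing each pair:
(1, 3): LHS = cos(4) ≈ -0.6536, RHS = cos(3) + cos(1) ≈ -0.4497 → fails
(1, 7): LHS = cos(8) ≈ -0.1455, RHS = cos(1) + cos(7) ≈ 1.294 → fails
(2, 1): LHS = cos(3) ≈ -0.99, RHS = cos(2) + cos(1) ≈ 0.1242 → fails
(5, 6): LHS = cos(11) ≈ 0.004426, RHS = cos(5) + cos(6) ≈ 1.244 → fails

No pair satisfies the claim.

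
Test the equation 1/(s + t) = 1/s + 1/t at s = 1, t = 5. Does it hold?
Fails

Substituting s = 1, t = 5:

LHS = 1/(1 + 5) = 1/6
RHS = 1/1 + 1/5 = 6/5

LHS ≠ RHS, so the equation does not hold at this point.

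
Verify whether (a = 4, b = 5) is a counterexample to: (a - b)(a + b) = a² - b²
No

Substituting a = 4, b = 5:
LHS = (4 - 5)(4 + 5) = -9
RHS = 4² - 5² = -9

The sides agree, so this pair does not disprove the claim.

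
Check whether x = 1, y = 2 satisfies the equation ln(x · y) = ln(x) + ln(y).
Substituting x = 1, y = 2:

LHS = ln(1 · 2) = ln(2) ≈ 0.6931
RHS = ln(1) + ln(2) = ln(2) ≈ 0.6931

LHS = RHS, so the equation holds at this point.

Answer: Holds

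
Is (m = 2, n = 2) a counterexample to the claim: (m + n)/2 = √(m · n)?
No

Substituting m = 2, n = 2:
LHS = (2 + 2)/2 = 2
RHS = √(2 · 2) = 2

The sides agree, so this pair does not disprove the claim.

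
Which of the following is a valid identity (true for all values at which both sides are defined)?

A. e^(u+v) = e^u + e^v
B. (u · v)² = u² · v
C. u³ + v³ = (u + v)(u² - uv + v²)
A: fails at (1, 1) — LHS = e^2 ≈ 7.389, RHS = 2·e ≈ 5.437.
B: fails at (3, 7) — LHS = 441, RHS = 63.
C: holds — e.g. at (4, 4), both sides equal 128.

Answer: C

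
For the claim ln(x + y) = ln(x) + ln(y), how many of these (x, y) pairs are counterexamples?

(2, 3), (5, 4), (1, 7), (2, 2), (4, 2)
Testing each pair:
(2, 3): LHS = ln(5) ≈ 1.609, RHS = ln(2) + ln(3) ≈ 1.792 → counterexample
(5, 4): LHS = ln(9) ≈ 2.197, RHS = ln(4) + ln(5) ≈ 2.996 → counterexample
(1, 7): LHS = ln(8) ≈ 2.079, RHS = ln(7) ≈ 1.946 → counterexample
(2, 2): LHS = ln(4) ≈ 1.386, RHS = 2·ln(2) ≈ 1.386 → satisfies claim
(4, 2): LHS = ln(6) ≈ 1.792, RHS = ln(2) + ln(4) ≈ 2.079 → counterexample

That makes 4 counterexamples.

Answer: 4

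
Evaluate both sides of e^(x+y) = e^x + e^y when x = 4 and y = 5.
LHS = e^(4+5) = e^9 ≈ 8103
RHS = e^4 + e^5 ≈ 203

LHS ≠ RHS (they differ by about 7900), so the equation does not hold here.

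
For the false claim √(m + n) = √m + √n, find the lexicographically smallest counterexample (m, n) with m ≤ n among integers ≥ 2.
Substituting (2, 2) into the claim:
LHS = √(2 + 2) = 2
RHS = √2 + √2 = 2·√(2) ≈ 2.828

Since LHS ≠ RHS, this pair disproves the claim, and no lexicographically smaller pair (m ≤ n, integers ≥ 2) does.

For instance (7, 9) is also a counterexample (LHS = 4, RHS = √(7) + 3 ≈ 5.646), but it's lexicographically larger.

Answer: (m, n) = (2, 2)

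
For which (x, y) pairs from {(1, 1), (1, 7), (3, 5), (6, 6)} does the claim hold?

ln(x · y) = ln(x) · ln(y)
(1, 1)

Testing each pair:
(1, 1): LHS = 0, RHS = 0 → holds
(1, 7): LHS = ln(7) ≈ 1.946, RHS = 0 → fails
(3, 5): LHS = ln(15) ≈ 2.708, RHS = ln(3)·ln(5) ≈ 1.768 → fails
(6, 6): LHS = ln(36) ≈ 3.584, RHS = ln(6)² ≈ 3.21 → fails

1 of 4 pairs satisfies the claim.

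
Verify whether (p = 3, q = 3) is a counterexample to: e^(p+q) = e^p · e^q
No

Substituting p = 3, q = 3:
LHS = e^(3+3) = e^6 ≈ 403.4
RHS = e^3 · e^3 = e^6 ≈ 403.4

The sides agree, so this pair does not disprove the claim.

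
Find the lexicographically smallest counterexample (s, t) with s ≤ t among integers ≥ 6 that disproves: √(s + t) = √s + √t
(s, t) = (6, 6)

Substituting (6, 6) into the claim:
LHS = √(6 + 6) = 2·√(3) ≈ 3.464
RHS = √6 + √6 = 2·√(6) ≈ 4.899

Since LHS ≠ RHS, this pair disproves the claim, and no lexicographically smaller pair (s ≤ t, integers ≥ 6) does.

For instance (10, 10) is also a counterexample (LHS = 2·√(5) ≈ 4.472, RHS = 2·√(10) ≈ 6.325), but it's lexicographically larger.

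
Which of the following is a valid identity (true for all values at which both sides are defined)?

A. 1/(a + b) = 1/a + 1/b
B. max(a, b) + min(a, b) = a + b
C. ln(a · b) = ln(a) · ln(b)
A: fails at (1, 5) — LHS = 1/6, RHS = 6/5.
B: holds — e.g. at (4, 4), both sides equal 8.
C: fails at (6, 7) — LHS = ln(42) ≈ 3.738, RHS = ln(6)·ln(7) ≈ 3.487.

Answer: B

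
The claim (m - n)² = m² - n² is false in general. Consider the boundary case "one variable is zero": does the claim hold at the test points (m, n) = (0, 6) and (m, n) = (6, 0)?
Only at (6, 0)

At (0, 6): LHS = 36 ≠ RHS = -36
At (6, 0): LHS = 36, RHS = 36 → equal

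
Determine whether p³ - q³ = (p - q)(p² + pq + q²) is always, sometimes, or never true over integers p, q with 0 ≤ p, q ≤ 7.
The identity holds for every pair in the range. For instance at (p, q) = (2, 5): both sides equal -117.

Answer: Always true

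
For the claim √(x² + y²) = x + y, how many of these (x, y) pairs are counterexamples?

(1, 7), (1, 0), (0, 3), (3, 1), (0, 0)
2

Testing each pair:
(1, 7): LHS = 5·√(2) ≈ 7.071, RHS = 8 → counterexample
(1, 0): LHS = 1, RHS = 1 → satisfies claim
(0, 3): LHS = 3, RHS = 3 → satisfies claim
(3, 1): LHS = √(10) ≈ 3.162, RHS = 4 → counterexample
(0, 0): LHS = 0, RHS = 0 → satisfies claim

That makes 2 counterexamples.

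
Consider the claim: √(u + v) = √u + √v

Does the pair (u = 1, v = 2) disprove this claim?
Substituting u = 1, v = 2:
LHS = √(1 + 2) = √(3) ≈ 1.732
RHS = √1 + √2 = 1 + √(2) ≈ 2.414

Since LHS ≠ RHS, this pair disproves the claim.

Answer: Yes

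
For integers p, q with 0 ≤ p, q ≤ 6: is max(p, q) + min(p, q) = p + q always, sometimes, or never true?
The identity holds for every pair in the range. For instance at (p, q) = (1, 4): both sides equal 5.

Answer: Always true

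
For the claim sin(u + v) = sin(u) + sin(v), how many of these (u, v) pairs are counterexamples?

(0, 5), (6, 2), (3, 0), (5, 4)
Testing each pair:
(0, 5): LHS = sin(5) ≈ -0.9589, RHS = sin(5) ≈ -0.9589 → satisfies claim
(6, 2): LHS = sin(8) ≈ 0.9894, RHS = sin(6) + sin(2) ≈ 0.6299 → counterexample
(3, 0): LHS = sin(3) ≈ 0.1411, RHS = sin(3) ≈ 0.1411 → satisfies claim
(5, 4): LHS = sin(9) ≈ 0.4121, RHS = sin(5) + sin(4) ≈ -1.716 → counterexample

That makes 2 counterexamples.

Answer: 2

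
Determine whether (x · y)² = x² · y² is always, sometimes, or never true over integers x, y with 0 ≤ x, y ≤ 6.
The identity holds for every pair in the range. For instance at (x, y) = (4, 6): both sides equal 576.

Answer: Always true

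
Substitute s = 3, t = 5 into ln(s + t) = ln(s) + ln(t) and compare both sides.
LHS = ln(3 + 5) = ln(8) ≈ 2.079
RHS = ln(3) + ln(5) ≈ 2.708

LHS ≠ RHS (they differ by about 0.6286), so the equation does not hold here.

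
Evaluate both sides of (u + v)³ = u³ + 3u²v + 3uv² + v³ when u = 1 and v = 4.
LHS = (1 + 4)³ = 125
RHS = 1³ + 3·1²·4 + 3·1·4² + 4³ = 125

LHS = RHS: the two sides agree.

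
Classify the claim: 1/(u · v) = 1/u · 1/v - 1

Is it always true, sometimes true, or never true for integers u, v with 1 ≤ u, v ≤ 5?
Never true

The claim fails for every pair in the range. For instance at (u, v) = (3, 3): LHS = 1/9, RHS = -8/9.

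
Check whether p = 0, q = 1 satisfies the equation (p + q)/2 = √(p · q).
Substituting p = 0, q = 1:

LHS = (0 + 1)/2 = 1/2
RHS = √(0 · 1) = 0

LHS ≠ RHS, so the equation does not hold at this point.

Answer: Fails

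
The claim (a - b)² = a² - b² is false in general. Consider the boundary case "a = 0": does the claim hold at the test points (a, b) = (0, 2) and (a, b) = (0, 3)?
At (0, 2): LHS = 4 ≠ RHS = -4
At (0, 3): LHS = 9 ≠ RHS = -9

Answer: No, fails at both test points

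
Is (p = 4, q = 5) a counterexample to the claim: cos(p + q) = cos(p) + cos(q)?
Yes

Substituting p = 4, q = 5:
LHS = cos(4 + 5) = cos(9) ≈ -0.9111
RHS = cos(4) + cos(5) ≈ -0.37

Since LHS ≠ RHS, this pair disproves the claim.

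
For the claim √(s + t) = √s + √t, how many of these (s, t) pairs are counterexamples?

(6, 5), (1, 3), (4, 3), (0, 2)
Testing each pair:
(6, 5): LHS = √(11) ≈ 3.317, RHS = √(5) + √(6) ≈ 4.686 → counterexample
(1, 3): LHS = 2, RHS = 1 + √(3) ≈ 2.732 → counterexample
(4, 3): LHS = √(7) ≈ 2.646, RHS = √(3) + 2 ≈ 3.732 → counterexample
(0, 2): LHS = √(2) ≈ 1.414, RHS = √(2) ≈ 1.414 → satisfies claim

That makes 3 counterexamples.

Answer: 3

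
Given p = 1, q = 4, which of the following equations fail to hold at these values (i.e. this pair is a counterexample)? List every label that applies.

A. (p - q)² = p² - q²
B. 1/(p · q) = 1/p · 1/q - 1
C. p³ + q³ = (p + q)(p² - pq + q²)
Evaluating each claim at the given values:
A. LHS = 9, RHS = -15 → fails here (LHS ≠ RHS)
B. LHS = 1/4, RHS = -3/4 → fails here (LHS ≠ RHS)
C. LHS = 65, RHS = 65 → holds here (LHS = RHS)

Answer: A, B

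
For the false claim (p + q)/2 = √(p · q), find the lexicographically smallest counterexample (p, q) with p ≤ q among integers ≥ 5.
At (5, 5): both sides equal 5, so it holds there.

Substituting (5, 6) into the claim:
LHS = (5 + 6)/2 = 11/2
RHS = √(5 · 6) = √(30) ≈ 5.477

Since LHS ≠ RHS, this pair disproves the claim, and no lexicographically smaller pair (p ≤ q, integers ≥ 5) does.

For instance (7, 9) is also a counterexample (LHS = 8, RHS = 3·√(7) ≈ 7.937), but it's lexicographically larger.

Answer: (p, q) = (5, 6)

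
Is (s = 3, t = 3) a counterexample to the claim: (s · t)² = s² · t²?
No

Substituting s = 3, t = 3:
LHS = (3 · 3)² = 81
RHS = 3² · 3² = 81

The sides agree, so this pair does not disprove the claim.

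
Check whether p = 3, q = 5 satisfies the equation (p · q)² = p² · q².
Holds

Substituting p = 3, q = 5:

LHS = (3 · 5)² = 225
RHS = 3² · 5² = 225

LHS = RHS, so the equation holds at this point.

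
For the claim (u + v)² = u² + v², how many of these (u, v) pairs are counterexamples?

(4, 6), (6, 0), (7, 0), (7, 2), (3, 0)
Testing each pair:
(4, 6): LHS = 100, RHS = 52 → counterexample
(6, 0): LHS = 36, RHS = 36 → satisfies claim
(7, 0): LHS = 49, RHS = 49 → satisfies claim
(7, 2): LHS = 81, RHS = 53 → counterexample
(3, 0): LHS = 9, RHS = 9 → satisfies claim

That makes 2 counterexamples.

Answer: 2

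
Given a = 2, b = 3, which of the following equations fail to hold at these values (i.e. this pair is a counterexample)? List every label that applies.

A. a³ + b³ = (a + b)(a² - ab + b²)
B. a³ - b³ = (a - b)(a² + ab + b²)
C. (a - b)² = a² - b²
C

Evaluating each claim at the given values:
A. LHS = 35, RHS = 35 → holds here (LHS = RHS)
B. LHS = -19, RHS = -19 → holds here (LHS = RHS)
C. LHS = 1, RHS = -5 → fails here (LHS ≠ RHS)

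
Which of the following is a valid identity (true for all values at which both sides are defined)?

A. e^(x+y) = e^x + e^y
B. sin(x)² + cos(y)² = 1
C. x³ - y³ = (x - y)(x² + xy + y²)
A: fails at (6, 7) — LHS = e^13 ≈ 442413.4, RHS = e^6 + e^7 ≈ 1500.
B: fails at (2, 4) — LHS = cos(4)² + sin(2)² ≈ 1.254, RHS = 1.
C: holds — e.g. at (1, 3), both sides equal -26.

Answer: C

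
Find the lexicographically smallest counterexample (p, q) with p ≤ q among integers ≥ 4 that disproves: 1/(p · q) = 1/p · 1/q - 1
(p, q) = (4, 4)

Substituting (4, 4) into the claim:
LHS = 1/(4 · 4) = 1/16
RHS = 1/4 · 1/4 - 1 = -15/16

Since LHS ≠ RHS, this pair disproves the claim, and no lexicographically smaller pair (p ≤ q, integers ≥ 4) does.

For instance (11, 11) is also a counterexample (LHS = 1/121, RHS = -120/121), but it's lexicographically larger.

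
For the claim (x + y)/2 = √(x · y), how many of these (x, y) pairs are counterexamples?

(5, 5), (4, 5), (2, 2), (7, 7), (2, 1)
2

Testing each pair:
(5, 5): LHS = 5, RHS = 5 → satisfies claim
(4, 5): LHS = 9/2, RHS = 2·√(5) ≈ 4.472 → counterexample
(2, 2): LHS = 2, RHS = 2 → satisfies claim
(7, 7): LHS = 7, RHS = 7 → satisfies claim
(2, 1): LHS = 3/2, RHS = √(2) ≈ 1.414 → counterexample

That makes 2 counterexamples.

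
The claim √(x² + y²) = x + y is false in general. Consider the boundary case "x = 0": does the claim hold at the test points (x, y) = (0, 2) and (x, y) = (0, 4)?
Yes, holds at both test points

At (0, 2): LHS = 2, RHS = 2 → equal
At (0, 4): LHS = 4, RHS = 4 → equal

So the claim does hold at both of these boundary points, even though it is not an identity.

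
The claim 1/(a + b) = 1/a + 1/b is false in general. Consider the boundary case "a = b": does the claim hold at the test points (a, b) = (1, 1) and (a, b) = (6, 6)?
At (1, 1): LHS = 1/2 ≠ RHS = 2
At (6, 6): LHS = 1/12 ≠ RHS = 1/3

Answer: No, fails at both test points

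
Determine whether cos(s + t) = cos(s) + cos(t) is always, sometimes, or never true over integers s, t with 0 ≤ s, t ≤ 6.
Never true

The claim fails for every pair in the range. For instance at (s, t) = (4, 3): LHS = cos(7) ≈ 0.7539, RHS = cos(3) + cos(4) ≈ -1.644.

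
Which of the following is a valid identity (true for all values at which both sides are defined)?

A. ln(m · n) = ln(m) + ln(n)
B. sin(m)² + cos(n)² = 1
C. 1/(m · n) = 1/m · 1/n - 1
A

A: holds — e.g. at (5, 5), both sides equal ln(25) ≈ 3.219.
B: fails at (5, 8) — LHS = cos(8)² + sin(5)² ≈ 0.9407, RHS = 1.
C: fails at (1, 3) — LHS = 1/3, RHS = -2/3.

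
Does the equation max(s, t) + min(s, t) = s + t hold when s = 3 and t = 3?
Substituting s = 3, t = 3:

LHS = max(3, 3) + min(3, 3) = 6
RHS = 3 + 3 = 6

LHS = RHS, so the equation holds at this point.

Answer: Holds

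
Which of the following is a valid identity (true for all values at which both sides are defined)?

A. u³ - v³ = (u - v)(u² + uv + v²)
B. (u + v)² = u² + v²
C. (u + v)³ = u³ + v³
A: holds — e.g. at (3, 5), both sides equal -98.
B: fails at (3, 3) — LHS = 36, RHS = 18.
C: fails at (1, 1) — LHS = 8, RHS = 2.

Answer: A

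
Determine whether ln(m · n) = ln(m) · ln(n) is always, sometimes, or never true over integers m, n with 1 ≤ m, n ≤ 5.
Sometimes true

It holds at (m, n) = (1, 1) (both sides equal 0), but fails at (m, n) = (5, 1) (LHS = ln(5) ≈ 1.609, RHS = 0).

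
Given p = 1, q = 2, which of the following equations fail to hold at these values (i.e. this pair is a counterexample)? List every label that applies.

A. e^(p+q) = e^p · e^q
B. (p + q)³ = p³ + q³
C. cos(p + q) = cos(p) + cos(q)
Evaluating each claim at the given values:
A. LHS = e^3 ≈ 20.09, RHS = e^3 ≈ 20.09 → holds here (LHS = RHS)
B. LHS = 27, RHS = 9 → fails here (LHS ≠ RHS)
C. LHS = cos(3) ≈ -0.99, RHS = cos(2) + cos(1) ≈ 0.1242 → fails here (LHS ≠ RHS)

Answer: B, C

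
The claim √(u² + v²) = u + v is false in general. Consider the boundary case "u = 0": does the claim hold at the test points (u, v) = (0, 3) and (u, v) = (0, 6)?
At (0, 3): LHS = 3, RHS = 3 → equal
At (0, 6): LHS = 6, RHS = 6 → equal

So the claim does hold at both of these boundary points, even though it is not an identity.

Answer: Yes, holds at both test points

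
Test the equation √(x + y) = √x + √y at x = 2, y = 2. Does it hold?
Fails

Substituting x = 2, y = 2:

LHS = √(2 + 2) = 2
RHS = √2 + √2 = 2·√(2) ≈ 2.828

LHS ≠ RHS, so the equation does not hold at this point.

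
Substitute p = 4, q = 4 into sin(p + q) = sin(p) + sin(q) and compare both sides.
LHS = sin(4 + 4) = sin(8) ≈ 0.9894
RHS = sin(4) + sin(4) = 2·sin(4) ≈ -1.514

LHS ≠ RHS (they differ by about 2.503), so the equation does not hold here.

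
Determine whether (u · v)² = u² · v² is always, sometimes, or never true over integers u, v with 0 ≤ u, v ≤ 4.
The identity holds for every pair in the range. For instance at (u, v) = (4, 1): both sides equal 16.

Answer: Always true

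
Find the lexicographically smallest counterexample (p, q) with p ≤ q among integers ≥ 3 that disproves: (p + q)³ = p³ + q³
Substituting (3, 3) into the claim:
LHS = (3 + 3)³ = 216
RHS = 3³ + 3³ = 54

Since LHS ≠ RHS, this pair disproves the claim, and no lexicographically smaller pair (p ≤ q, integers ≥ 3) does.

For instance (4, 10) is also a counterexample (LHS = 2744, RHS = 1064), but it's lexicographically larger.

Answer: (p, q) = (3, 3)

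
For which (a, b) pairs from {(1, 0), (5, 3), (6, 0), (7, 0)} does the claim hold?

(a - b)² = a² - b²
Testing each pair:
(1, 0): LHS = 1, RHS = 1 → holds
(5, 3): LHS = 4, RHS = 16 → fails
(6, 0): LHS = 36, RHS = 36 → holds
(7, 0): LHS = 49, RHS = 49 → holds

3 of 4 pairs satisfy the claim.

Answer: (1, 0), (6, 0), (7, 0)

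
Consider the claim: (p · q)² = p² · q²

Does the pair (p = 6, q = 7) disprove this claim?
No

Substituting p = 6, q = 7:
LHS = (6 · 7)² = 1764
RHS = 6² · 7² = 1764

The sides agree, so this pair does not disprove the claim.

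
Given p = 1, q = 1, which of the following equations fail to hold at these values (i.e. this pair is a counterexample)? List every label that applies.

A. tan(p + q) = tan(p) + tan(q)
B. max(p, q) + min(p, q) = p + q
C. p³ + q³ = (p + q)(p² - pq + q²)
Evaluating each claim at the given values:
A. LHS = tan(2) ≈ -2.185, RHS = 2·tan(1) ≈ 3.115 → fails here (LHS ≠ RHS)
B. LHS = 2, RHS = 2 → holds here (LHS = RHS)
C. LHS = 2, RHS = 2 → holds here (LHS = RHS)

Answer: A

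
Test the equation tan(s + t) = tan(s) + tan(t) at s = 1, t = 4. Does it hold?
Substituting s = 1, t = 4:

LHS = tan(1 + 4) = tan(5) ≈ -3.381
RHS = tan(1) + tan(4) ≈ 2.715

LHS ≠ RHS, so the equation does not hold at this point.

Answer: Fails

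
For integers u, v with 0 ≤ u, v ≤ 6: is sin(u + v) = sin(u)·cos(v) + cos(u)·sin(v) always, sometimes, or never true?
The identity holds for every pair in the range. For instance at (u, v) = (4, 1): both sides equal sin(5) ≈ -0.9589.

Answer: Always true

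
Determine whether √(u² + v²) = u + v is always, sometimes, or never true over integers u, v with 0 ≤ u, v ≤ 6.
It holds at (u, v) = (0, 4) (both sides equal 4), but fails at (u, v) = (5, 2) (LHS = √(29) ≈ 5.385, RHS = 7).

Answer: Sometimes true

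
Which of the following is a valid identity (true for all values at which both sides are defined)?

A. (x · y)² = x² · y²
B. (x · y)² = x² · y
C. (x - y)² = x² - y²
A: holds — e.g. at (1, 5), both sides equal 25.
B: fails at (1, 4) — LHS = 16, RHS = 4.
C: fails at (6, 7) — LHS = 1, RHS = -13.

Answer: A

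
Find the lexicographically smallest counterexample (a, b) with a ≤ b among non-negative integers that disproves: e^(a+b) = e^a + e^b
(a, b) = (0, 0)

Substituting (0, 0) into the claim:
LHS = e^(0+0) = 1
RHS = e^0 + e^0 = 2

Since LHS ≠ RHS, this pair disproves the claim, and no lexicographically smaller pair (a ≤ b, non-negative integers) does.

For instance (1, 5) is also a counterexample (LHS = e^6 ≈ 403.4, RHS = e + e^5 ≈ 151.1), but it's lexicographically larger.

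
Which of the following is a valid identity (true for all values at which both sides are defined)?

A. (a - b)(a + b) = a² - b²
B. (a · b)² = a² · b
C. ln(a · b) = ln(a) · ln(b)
A: holds — e.g. at (2, 3), both sides equal -5.
B: fails at (1, 4) — LHS = 16, RHS = 4.
C: fails at (6, 7) — LHS = ln(42) ≈ 3.738, RHS = ln(6)·ln(7) ≈ 3.487.

Answer: A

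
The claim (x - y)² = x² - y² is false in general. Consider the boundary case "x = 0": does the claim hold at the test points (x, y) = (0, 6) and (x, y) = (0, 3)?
At (0, 6): LHS = 36 ≠ RHS = -36
At (0, 3): LHS = 9 ≠ RHS = -9

Answer: No, fails at both test points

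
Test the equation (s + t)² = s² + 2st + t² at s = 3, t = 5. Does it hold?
Holds

Substituting s = 3, t = 5:

LHS = (3 + 5)² = 64
RHS = 3² + 2·3·5 + 5² = 64

LHS = RHS, so the equation holds at this point.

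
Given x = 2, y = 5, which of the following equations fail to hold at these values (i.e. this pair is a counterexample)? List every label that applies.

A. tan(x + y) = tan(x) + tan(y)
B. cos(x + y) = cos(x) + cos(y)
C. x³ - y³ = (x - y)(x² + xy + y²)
Evaluating each claim at the given values:
A. LHS = tan(7) ≈ 0.8714, RHS = tan(5) + tan(2) ≈ -5.566 → fails here (LHS ≠ RHS)
B. LHS = cos(7) ≈ 0.7539, RHS = cos(2) + cos(5) ≈ -0.1325 → fails here (LHS ≠ RHS)
C. LHS = -117, RHS = -117 → holds here (LHS = RHS)

Answer: A, B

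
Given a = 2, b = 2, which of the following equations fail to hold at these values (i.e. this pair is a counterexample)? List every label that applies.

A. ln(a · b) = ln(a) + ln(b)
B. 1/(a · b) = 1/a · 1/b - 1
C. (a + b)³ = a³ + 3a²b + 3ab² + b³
Evaluating each claim at the given values:
A. LHS = ln(4) ≈ 1.386, RHS = 2·ln(2) ≈ 1.386 → holds here (LHS = RHS)
B. LHS = 1/4, RHS = -3/4 → fails here (LHS ≠ RHS)
C. LHS = 64, RHS = 64 → holds here (LHS = RHS)

Answer: B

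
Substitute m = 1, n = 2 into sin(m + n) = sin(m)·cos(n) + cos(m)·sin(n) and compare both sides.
LHS = sin(1 + 2) = sin(3) ≈ 0.1411
RHS = sin(1)·cos(2) + cos(1)·sin(2) = sin(1)·cos(2) + sin(2)·cos(1) ≈ 0.1411

LHS = RHS: the two sides agree.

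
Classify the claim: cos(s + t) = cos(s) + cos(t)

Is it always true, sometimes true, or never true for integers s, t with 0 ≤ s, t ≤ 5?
Never true

The claim fails for every pair in the range. For instance at (s, t) = (0, 0): LHS = 1, RHS = 2.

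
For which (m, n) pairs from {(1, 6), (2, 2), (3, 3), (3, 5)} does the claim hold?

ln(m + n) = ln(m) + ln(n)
(2, 2)

Testing each pair:
(1, 6): LHS = ln(7) ≈ 1.946, RHS = ln(6) ≈ 1.792 → fails
(2, 2): LHS = ln(4) ≈ 1.386, RHS = 2·ln(2) ≈ 1.386 → holds
(3, 3): LHS = ln(6) ≈ 1.792, RHS = 2·ln(3) ≈ 2.197 → fails
(3, 5): LHS = ln(8) ≈ 2.079, RHS = ln(3) + ln(5) ≈ 2.708 → fails

1 of 4 pairs satisfies the claim.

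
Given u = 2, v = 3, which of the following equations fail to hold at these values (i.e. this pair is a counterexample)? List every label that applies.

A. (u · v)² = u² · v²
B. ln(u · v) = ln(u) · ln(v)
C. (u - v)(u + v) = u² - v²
B

Evaluating each claim at the given values:
A. LHS = 36, RHS = 36 → holds here (LHS = RHS)
B. LHS = ln(6) ≈ 1.792, RHS = ln(2)·ln(3) ≈ 0.7615 → fails here (LHS ≠ RHS)
C. LHS = -5, RHS = -5 → holds here (LHS = RHS)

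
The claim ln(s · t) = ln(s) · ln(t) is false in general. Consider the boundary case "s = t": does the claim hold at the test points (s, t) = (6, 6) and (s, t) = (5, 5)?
No, fails at both test points

At (6, 6): LHS = ln(36) ≈ 3.584 ≠ RHS = ln(6)² ≈ 3.21
At (5, 5): LHS = ln(25) ≈ 3.219 ≠ RHS = ln(5)² ≈ 2.59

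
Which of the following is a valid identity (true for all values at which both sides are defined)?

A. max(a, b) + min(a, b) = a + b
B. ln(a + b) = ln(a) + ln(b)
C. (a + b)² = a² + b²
A: holds — e.g. at (3, 7), both sides equal 10.
B: fails at (2, 7) — LHS = ln(9) ≈ 2.197, RHS = ln(2) + ln(7) ≈ 2.639.
C: fails at (2, 2) — LHS = 16, RHS = 8.

Answer: A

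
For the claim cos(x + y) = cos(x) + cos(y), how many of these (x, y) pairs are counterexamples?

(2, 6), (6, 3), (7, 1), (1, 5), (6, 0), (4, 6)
Testing each pair:
(2, 6): LHS = cos(8) ≈ -0.1455, RHS = cos(2) + cos(6) ≈ 0.544 → counterexample
(6, 3): LHS = cos(9) ≈ -0.9111, RHS = cos(3) + cos(6) ≈ -0.02982 → counterexample
(7, 1): LHS = cos(8) ≈ -0.1455, RHS = cos(1) + cos(7) ≈ 1.294 → counterexample
(1, 5): LHS = cos(6) ≈ 0.9602, RHS = cos(5) + cos(1) ≈ 0.824 → counterexample
(6, 0): LHS = cos(6) ≈ 0.9602, RHS = cos(6) + 1 ≈ 1.96 → counterexample
(4, 6): LHS = cos(10) ≈ -0.8391, RHS = cos(4) + cos(6) ≈ 0.3065 → counterexample

That makes 6 counterexamples.

Answer: 6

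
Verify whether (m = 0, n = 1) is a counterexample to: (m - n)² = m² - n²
Yes

Substituting m = 0, n = 1:
LHS = (0 - 1)² = 1
RHS = 0² - 1² = -1

Since LHS ≠ RHS, this pair disproves the claim.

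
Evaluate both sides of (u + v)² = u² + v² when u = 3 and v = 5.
LHS = (3 + 5)² = 64
RHS = 3² + 5² = 34

LHS ≠ RHS, so the equation does not hold here.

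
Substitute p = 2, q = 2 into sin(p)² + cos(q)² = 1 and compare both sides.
LHS = sin(2)² + cos(2)² = 1
RHS = 1

LHS = RHS: the two sides agree.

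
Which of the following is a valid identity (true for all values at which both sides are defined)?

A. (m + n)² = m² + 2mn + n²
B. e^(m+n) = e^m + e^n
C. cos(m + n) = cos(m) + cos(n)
A

A: holds — e.g. at (1, 5), both sides equal 36.
B: fails at (3, 4) — LHS = e^7 ≈ 1097, RHS = e^3 + e^4 ≈ 74.68.
C: fails at (4, 5) — LHS = cos(9) ≈ -0.9111, RHS = cos(4) + cos(5) ≈ -0.37.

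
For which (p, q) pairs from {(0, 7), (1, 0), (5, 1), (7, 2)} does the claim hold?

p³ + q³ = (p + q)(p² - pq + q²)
Testing each pair:
(0, 7): LHS = 343, RHS = 343 → holds
(1, 0): LHS = 1, RHS = 1 → holds
(5, 1): LHS = 126, RHS = 126 → holds
(7, 2): LHS = 351, RHS = 351 → holds

Every pair satisfies the claim.

Answer: All pairs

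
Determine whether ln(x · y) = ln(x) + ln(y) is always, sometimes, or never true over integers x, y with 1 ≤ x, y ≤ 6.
The identity holds for every pair in the range. For instance at (x, y) = (5, 1): both sides equal ln(5) ≈ 1.609.

Answer: Always true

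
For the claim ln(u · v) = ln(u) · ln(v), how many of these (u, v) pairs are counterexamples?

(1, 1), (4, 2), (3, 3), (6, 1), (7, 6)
Testing each pair:
(1, 1): LHS = 0, RHS = 0 → satisfies claim
(4, 2): LHS = ln(8) ≈ 2.079, RHS = ln(2)·ln(4) ≈ 0.9609 → counterexample
(3, 3): LHS = ln(9) ≈ 2.197, RHS = ln(3)² ≈ 1.207 → counterexample
(6, 1): LHS = ln(6) ≈ 1.792, RHS = 0 → counterexample
(7, 6): LHS = ln(42) ≈ 3.738, RHS = ln(6)·ln(7) ≈ 3.487 → counterexample

That makes 4 counterexamples.

Answer: 4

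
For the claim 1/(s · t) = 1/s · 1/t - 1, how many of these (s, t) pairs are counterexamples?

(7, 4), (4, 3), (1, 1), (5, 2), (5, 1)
Testing each pair:
(7, 4): LHS = 1/28, RHS = -27/28 → counterexample
(4, 3): LHS = 1/12, RHS = -11/12 → counterexample
(1, 1): LHS = 1, RHS = 0 → counterexample
(5, 2): LHS = 1/10, RHS = -9/10 → counterexample
(5, 1): LHS = 1/5, RHS = -4/5 → counterexample

That makes 5 counterexamples.

Answer: 5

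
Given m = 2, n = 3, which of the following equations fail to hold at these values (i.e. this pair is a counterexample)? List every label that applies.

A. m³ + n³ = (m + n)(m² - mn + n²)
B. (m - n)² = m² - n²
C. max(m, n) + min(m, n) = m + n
Evaluating each claim at the given values:
A. LHS = 35, RHS = 35 → holds here (LHS = RHS)
B. LHS = 1, RHS = -5 → fails here (LHS ≠ RHS)
C. LHS = 5, RHS = 5 → holds here (LHS = RHS)

Answer: B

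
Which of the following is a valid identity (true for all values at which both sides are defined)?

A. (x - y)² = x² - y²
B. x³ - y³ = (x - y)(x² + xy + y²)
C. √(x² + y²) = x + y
A: fails at (6, 7) — LHS = 1, RHS = -13.
B: holds — e.g. at (3, 5), both sides equal -98.
C: fails at (3, 7) — LHS = √(58) ≈ 7.616, RHS = 10.

Answer: B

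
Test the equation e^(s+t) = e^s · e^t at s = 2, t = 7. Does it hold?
Holds

Substituting s = 2, t = 7:

LHS = e^(2+7) = e^9 ≈ 8103
RHS = e^2 · e^7 = e^9 ≈ 8103

LHS = RHS, so the equation holds at this point.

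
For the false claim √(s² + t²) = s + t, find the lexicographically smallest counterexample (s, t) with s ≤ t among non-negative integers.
Substituting (1, 1) into the claim:
LHS = √(1² + 1²) = √(2) ≈ 1.414
RHS = 1 + 1 = 2

Since LHS ≠ RHS, this pair disproves the claim, and no lexicographically smaller pair (s ≤ t, non-negative integers) does.

For instance (5, 5) is also a counterexample (LHS = 5·√(2) ≈ 7.071, RHS = 10), but it's lexicographically larger.

Answer: (s, t) = (1, 1)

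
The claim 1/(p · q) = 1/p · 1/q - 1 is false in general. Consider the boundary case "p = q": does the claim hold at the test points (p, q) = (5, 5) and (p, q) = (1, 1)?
At (5, 5): LHS = 1/25 ≠ RHS = -24/25
At (1, 1): LHS = 1 ≠ RHS = 0

Answer: No, fails at both test points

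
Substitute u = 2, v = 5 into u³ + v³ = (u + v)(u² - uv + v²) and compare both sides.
LHS = 2³ + 5³ = 133
RHS = (2 + 5)(2² - 2·5 + 5²) = 133

LHS = RHS: the two sides agree.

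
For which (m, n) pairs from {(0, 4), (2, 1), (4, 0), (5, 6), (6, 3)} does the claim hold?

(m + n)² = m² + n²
(0, 4), (4, 0)

Testing each pair:
(0, 4): LHS = 16, RHS = 16 → holds
(2, 1): LHS = 9, RHS = 5 → fails
(4, 0): LHS = 16, RHS = 16 → holds
(5, 6): LHS = 121, RHS = 61 → fails
(6, 3): LHS = 81, RHS = 45 → fails

2 of 5 pairs satisfy the claim.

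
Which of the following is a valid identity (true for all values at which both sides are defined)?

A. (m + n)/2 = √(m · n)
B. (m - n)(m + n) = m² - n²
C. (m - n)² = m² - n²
B

A: fails at (3, 5) — LHS = 4, RHS = √(15) ≈ 3.873.
B: holds — e.g. at (3, 3), both sides equal 0.
C: fails at (2, 7) — LHS = 25, RHS = -45.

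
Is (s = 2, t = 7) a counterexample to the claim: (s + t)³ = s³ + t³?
Yes

Substituting s = 2, t = 7:
LHS = (2 + 7)³ = 729
RHS = 2³ + 7³ = 351

Since LHS ≠ RHS, this pair disproves the claim.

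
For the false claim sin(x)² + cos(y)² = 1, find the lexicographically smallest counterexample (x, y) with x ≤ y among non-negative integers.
(x, y) = (0, 1)

At (0, 0): both sides equal 1, so it holds there.

Substituting (0, 1) into the claim:
LHS = sin(0)² + cos(1)² = cos(1)² ≈ 0.2919
RHS = 1

Since LHS ≠ RHS, this pair disproves the claim, and no lexicographically smaller pair (x ≤ y, non-negative integers) does.

For instance (3, 5) is also a counterexample (LHS = sin(3)² + cos(5)² ≈ 0.1004, RHS = 1), but it's lexicographically larger.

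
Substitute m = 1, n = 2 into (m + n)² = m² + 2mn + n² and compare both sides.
LHS = (1 + 2)² = 9
RHS = 1² + 2·1·2 + 2² = 9

LHS = RHS: the two sides agree.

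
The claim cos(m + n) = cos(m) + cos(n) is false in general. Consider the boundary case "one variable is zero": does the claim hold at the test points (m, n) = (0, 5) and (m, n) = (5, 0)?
At (0, 5): LHS = cos(5) ≈ 0.2837 ≠ RHS = cos(5) + 1 ≈ 1.284
At (5, 0): LHS = cos(5) ≈ 0.2837 ≠ RHS = cos(5) + 1 ≈ 1.284

Answer: No, fails at both test points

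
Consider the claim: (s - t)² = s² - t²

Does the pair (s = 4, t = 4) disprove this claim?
Substituting s = 4, t = 4:
LHS = (4 - 4)² = 0
RHS = 4² - 4² = 0

The sides agree, so this pair does not disprove the claim.

Answer: No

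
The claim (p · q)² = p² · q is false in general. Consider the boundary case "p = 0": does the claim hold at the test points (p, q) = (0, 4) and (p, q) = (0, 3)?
Yes, holds at both test points

At (0, 4): LHS = 0, RHS = 0 → equal
At (0, 3): LHS = 0, RHS = 0 → equal

So the claim does hold at both of these boundary points, even though it is not an identity.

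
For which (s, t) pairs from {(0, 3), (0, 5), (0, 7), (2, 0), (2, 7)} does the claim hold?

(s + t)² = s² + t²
Testing each pair:
(0, 3): LHS = 9, RHS = 9 → holds
(0, 5): LHS = 25, RHS = 25 → holds
(0, 7): LHS = 49, RHS = 49 → holds
(2, 0): LHS = 4, RHS = 4 → holds
(2, 7): LHS = 81, RHS = 53 → fails

4 of 5 pairs satisfy the claim.

Answer: (0, 3), (0, 5), (0, 7), (2, 0)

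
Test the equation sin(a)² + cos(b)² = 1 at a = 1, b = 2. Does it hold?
Substituting a = 1, b = 2:

LHS = sin(1)² + cos(2)² ≈ 0.8813
RHS = 1

LHS ≠ RHS, so the equation does not hold at this point.

Answer: Fails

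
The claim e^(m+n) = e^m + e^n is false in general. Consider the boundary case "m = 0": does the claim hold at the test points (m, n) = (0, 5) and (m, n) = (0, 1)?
No, fails at both test points

At (0, 5): LHS = e^5 ≈ 148.4 ≠ RHS = 1 + e^5 ≈ 149.4
At (0, 1): LHS = e ≈ 2.718 ≠ RHS = 1 + e ≈ 3.718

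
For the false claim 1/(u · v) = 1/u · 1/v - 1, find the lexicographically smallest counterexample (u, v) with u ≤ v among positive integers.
Substituting (1, 1) into the claim:
LHS = 1/(1 · 1) = 1
RHS = 1/1 · 1/1 - 1 = 0

Since LHS ≠ RHS, this pair disproves the claim, and no lexicographically smaller pair (u ≤ v, positive integers) does.

For instance (1, 6) is also a counterexample (LHS = 1/6, RHS = -5/6), but it's lexicographically larger.

Answer: (u, v) = (1, 1)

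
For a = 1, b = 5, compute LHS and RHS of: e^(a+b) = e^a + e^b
LHS = e^(1+5) = e^6 ≈ 403.4
RHS = e^1 + e^5 = e + e^5 ≈ 151.1

LHS ≠ RHS (they differ by about 252.3), so the equation does not hold here.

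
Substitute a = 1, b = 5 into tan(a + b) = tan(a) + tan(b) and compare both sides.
LHS = tan(1 + 5) = tan(6) ≈ -0.291
RHS = tan(1) + tan(5) ≈ -1.823

LHS ≠ RHS (they differ by about 1.532), so the equation does not hold here.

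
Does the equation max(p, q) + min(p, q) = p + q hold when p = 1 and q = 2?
Holds

Substituting p = 1, q = 2:

LHS = max(1, 2) + min(1, 2) = 3
RHS = 1 + 2 = 3

LHS = RHS, so the equation holds at this point.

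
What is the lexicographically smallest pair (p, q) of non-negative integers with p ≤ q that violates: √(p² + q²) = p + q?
At (0, 4): both sides equal 4, so it holds there.
At (0, 6): both sides equal 6, so it holds there.

Substituting (1, 1) into the claim:
LHS = √(1² + 1²) = √(2) ≈ 1.414
RHS = 1 + 1 = 2

Since LHS ≠ RHS, this pair disproves the claim, and no lexicographically smaller pair (p ≤ q, non-negative integers) does.

For instance (5, 7) is also a counterexample (LHS = √(74) ≈ 8.602, RHS = 12), but it's lexicographically larger.

Answer: (p, q) = (1, 1)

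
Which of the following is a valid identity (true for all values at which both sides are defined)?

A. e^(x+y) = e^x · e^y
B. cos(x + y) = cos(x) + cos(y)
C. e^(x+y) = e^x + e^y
A: holds — e.g. at (3, 7), both sides equal e^10 ≈ 22026.5.
B: fails at (1, 2) — LHS = cos(3) ≈ -0.99, RHS = cos(2) + cos(1) ≈ 0.1242.
C: fails at (1, 1) — LHS = e^2 ≈ 7.389, RHS = 2·e ≈ 5.437.

Answer: A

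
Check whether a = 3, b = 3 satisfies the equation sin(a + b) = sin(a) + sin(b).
Fails

Substituting a = 3, b = 3:

LHS = sin(3 + 3) = sin(6) ≈ -0.2794
RHS = sin(3) + sin(3) = 2·sin(3) ≈ 0.2822

LHS ≠ RHS, so the equation does not hold at this point.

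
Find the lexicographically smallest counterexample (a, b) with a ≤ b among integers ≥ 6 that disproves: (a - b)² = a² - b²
(a, b) = (6, 7)

At (6, 6): both sides equal 0, so it holds there.

Substituting (6, 7) into the claim:
LHS = (6 - 7)² = 1
RHS = 6² - 7² = -13

Since LHS ≠ RHS, this pair disproves the claim, and no lexicographically smaller pair (a ≤ b, integers ≥ 6) does.

For instance (6, 8) is also a counterexample (LHS = 4, RHS = -28), but it's lexicographically larger.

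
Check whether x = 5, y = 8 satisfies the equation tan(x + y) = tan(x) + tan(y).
Fails

Substituting x = 5, y = 8:

LHS = tan(5 + 8) = tan(13) ≈ 0.463
RHS = tan(5) + tan(8) ≈ -10.18

LHS ≠ RHS, so the equation does not hold at this point.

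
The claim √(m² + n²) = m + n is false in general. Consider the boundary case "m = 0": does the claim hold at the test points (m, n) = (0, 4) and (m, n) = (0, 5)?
Yes, holds at both test points

At (0, 4): LHS = 4, RHS = 4 → equal
At (0, 5): LHS = 5, RHS = 5 → equal

So the claim does hold at both of these boundary points, even though it is not an identity.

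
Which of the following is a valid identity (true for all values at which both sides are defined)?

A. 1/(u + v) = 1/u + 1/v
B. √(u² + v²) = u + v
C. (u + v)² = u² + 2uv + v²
C

A: fails at (2, 4) — LHS = 1/6, RHS = 3/4.
B: fails at (1, 4) — LHS = √(17) ≈ 4.123, RHS = 5.
C: holds — e.g. at (1, 1), both sides equal 4.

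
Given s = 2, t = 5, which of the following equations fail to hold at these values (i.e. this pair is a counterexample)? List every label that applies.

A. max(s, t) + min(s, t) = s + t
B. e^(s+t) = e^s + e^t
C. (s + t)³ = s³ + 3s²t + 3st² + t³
B

Evaluating each claim at the given values:
A. LHS = 7, RHS = 7 → holds here (LHS = RHS)
B. LHS = e^7 ≈ 1097, RHS = e^2 + e^5 ≈ 155.8 → fails here (LHS ≠ RHS)
C. LHS = 343, RHS = 343 → holds here (LHS = RHS)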